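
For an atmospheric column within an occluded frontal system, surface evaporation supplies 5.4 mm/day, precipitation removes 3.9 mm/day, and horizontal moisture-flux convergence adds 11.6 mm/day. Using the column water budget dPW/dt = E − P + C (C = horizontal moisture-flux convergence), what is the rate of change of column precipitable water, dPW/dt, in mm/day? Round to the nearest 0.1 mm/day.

dPW/dt ≈ 13.1 mm/day

dPW/dt = E − P + C = 5.4 − 3.9 + (11.6) = 13.1 mm/day.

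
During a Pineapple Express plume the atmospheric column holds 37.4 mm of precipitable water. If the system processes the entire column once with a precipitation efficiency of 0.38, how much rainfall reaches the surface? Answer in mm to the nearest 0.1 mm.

rainfall ≈ 14.2 mm

Rainfall = ε × PW = 0.38 × 37.4 = 14.2 mm.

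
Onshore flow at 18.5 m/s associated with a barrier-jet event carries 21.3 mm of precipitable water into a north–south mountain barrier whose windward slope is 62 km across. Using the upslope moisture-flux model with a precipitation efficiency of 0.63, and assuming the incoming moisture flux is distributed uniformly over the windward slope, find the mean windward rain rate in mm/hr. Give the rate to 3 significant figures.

R ≈ 14.4 mm/hr

Incoming column moisture flux per unit ridge length: F = V × PW = 18.5 × 21.3 = 394.05 mm·m/s.
Spread over the 62 km slope with efficiency ε = 0.63: R = ε·F/W = 0.63 × 394.05 / 62000 m = 4.004e-03 mm/s.
R = 4.004e-03 × 3600 = 14.4 mm/hr.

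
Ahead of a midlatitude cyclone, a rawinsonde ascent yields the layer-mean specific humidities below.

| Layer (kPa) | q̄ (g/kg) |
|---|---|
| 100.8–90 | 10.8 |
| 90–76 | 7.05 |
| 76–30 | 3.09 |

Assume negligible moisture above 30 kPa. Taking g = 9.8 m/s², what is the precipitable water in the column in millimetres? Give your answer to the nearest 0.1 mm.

PW ≈ 36.5 mm

Precipitable water is the column-integrated vapour mass per unit area: PW = (1/g) Σ q̄ Δp, with q in kg/kg and Δp in Pa (1 kg/m² of water = 1 mm).
Layer 100.8–90 kPa: Δp = 108 hPa = 10800 Pa, q̄ = 0.0108 kg/kg → 0.0108 × 10800 / 9.8 = 11.90 mm
Layer 90–76 kPa: Δp = 140 hPa = 14000 Pa, q̄ = 0.00705 kg/kg → 0.00705 × 14000 / 9.8 = 10.07 mm
Layer 76–30 kPa: Δp = 460 hPa = 46000 Pa, q̄ = 0.00309 kg/kg → 0.00309 × 46000 / 9.8 = 14.50 mm
PW = 11.90 + 10.07 + 14.50 = 36.47 ≈ 36.5 mm.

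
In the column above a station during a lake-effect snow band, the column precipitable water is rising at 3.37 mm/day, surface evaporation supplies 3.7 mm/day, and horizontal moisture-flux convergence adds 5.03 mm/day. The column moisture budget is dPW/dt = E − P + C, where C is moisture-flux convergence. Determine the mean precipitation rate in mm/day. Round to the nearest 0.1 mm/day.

P ≈ 5.4 mm/day

dPW/dt = +3.37 mm/day.
P = E + C − dPW/dt = 3.7 + (5.03) − (+3.37) = 5.4 mm/day.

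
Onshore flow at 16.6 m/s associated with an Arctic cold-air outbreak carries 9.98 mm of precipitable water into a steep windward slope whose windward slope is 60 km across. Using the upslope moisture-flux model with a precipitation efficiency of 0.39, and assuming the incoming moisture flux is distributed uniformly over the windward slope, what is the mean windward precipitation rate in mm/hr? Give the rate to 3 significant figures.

Incoming column moisture flux per unit ridge length: F = V × PW = 16.6 × 9.98 = 165.668 mm·m/s.
Spread over the 60 km slope with efficiency ε = 0.39: R = ε·F/W = 0.39 × 165.668 / 60000 m = 1.077e-03 mm/s.
R = 1.077e-03 × 3600 = 3.88 mm/hr.

R ≈ 3.88 mm/hr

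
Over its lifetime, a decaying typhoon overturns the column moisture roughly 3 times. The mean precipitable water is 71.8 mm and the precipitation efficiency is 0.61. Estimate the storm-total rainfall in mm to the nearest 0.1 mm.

Each cycle deposits ε × PW = 0.61 × 71.8 = 43.798 mm.
Over 3 cycles: 3 × 43.798 = 131.4 mm.

rainfall ≈ 131.4 mm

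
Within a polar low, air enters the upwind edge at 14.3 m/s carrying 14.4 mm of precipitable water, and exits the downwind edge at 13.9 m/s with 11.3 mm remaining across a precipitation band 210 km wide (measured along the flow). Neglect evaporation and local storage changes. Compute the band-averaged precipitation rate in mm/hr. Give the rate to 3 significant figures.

R ≈ 0.837 mm/hr

Column moisture flux per unit crosswind length is F = V × PW.
Inflow: F_in = 14.3 × 14.4 = 205.92 mm·m/s
Outflow: F_out = 13.9 × 11.3 = 157.07 mm·m/s
Steady-state rate R = (F_in − F_out)/L = (205.92 − 157.07) / 210000 m = 2.326e-04 mm/s.
R = 2.326e-04 × 3600 = 0.837 mm/hr.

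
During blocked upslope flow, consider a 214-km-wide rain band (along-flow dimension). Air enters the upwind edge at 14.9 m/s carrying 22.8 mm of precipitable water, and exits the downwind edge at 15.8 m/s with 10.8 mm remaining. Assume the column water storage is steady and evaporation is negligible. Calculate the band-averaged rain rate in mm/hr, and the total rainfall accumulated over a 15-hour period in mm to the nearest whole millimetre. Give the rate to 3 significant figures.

R ≈ 2.84 mm/hr; total ≈ 43 mm

Column moisture flux per unit crosswind length is F = V × PW.
Inflow: F_in = 14.9 × 22.8 = 339.72 mm·m/s
Outflow: F_out = 15.8 × 10.8 = 170.64 mm·m/s
Steady-state rate R = (F_in − F_out)/L = (339.72 − 170.64) / 214000 m = 7.901e-04 mm/s.
R = 7.901e-04 × 3600 = 2.84 mm/hr.
Over 15 h: total = 2.84 × 15 = 42.6 ≈ 43 mm.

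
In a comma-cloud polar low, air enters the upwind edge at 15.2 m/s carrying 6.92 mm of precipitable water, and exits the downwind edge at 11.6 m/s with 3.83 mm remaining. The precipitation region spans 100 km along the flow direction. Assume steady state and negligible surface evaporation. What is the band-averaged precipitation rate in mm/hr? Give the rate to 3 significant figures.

R ≈ 2.19 mm/hr

Column moisture flux per unit crosswind length is F = V × PW.
Inflow: F_in = 15.2 × 6.92 = 105.184 mm·m/s
Outflow: F_out = 11.6 × 3.83 = 44.428 mm·m/s
Steady-state rate R = (F_in − F_out)/L = (105.184 − 44.428) / 100000 m = 6.076e-04 mm/s.
R = 6.076e-04 × 3600 = 2.19 mm/hr.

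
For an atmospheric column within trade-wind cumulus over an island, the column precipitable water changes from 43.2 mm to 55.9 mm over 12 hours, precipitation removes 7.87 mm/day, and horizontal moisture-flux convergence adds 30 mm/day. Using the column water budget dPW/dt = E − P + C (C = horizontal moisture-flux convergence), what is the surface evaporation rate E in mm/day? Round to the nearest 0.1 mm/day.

dPW/dt = (55.9 − 43.2) mm / (12/24 day) = +25.400 mm/day.
E = dPW/dt + P − C = (+25.400) + 7.87 − (30) = 3.3 mm/day.

E ≈ 3.3 mm/day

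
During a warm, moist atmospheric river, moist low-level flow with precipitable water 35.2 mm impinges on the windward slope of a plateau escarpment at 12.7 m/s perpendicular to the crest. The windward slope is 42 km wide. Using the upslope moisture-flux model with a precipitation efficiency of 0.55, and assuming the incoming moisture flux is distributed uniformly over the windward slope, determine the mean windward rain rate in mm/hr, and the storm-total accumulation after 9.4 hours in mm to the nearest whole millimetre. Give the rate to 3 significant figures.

Incoming column moisture flux per unit ridge length: F = V × PW = 12.7 × 35.2 = 447.04 mm·m/s.
Spread over the 42 km slope with efficiency ε = 0.55: R = ε·F/W = 0.55 × 447.04 / 42000 m = 5.854e-03 mm/s.
R = 5.854e-03 × 3600 = 21.1 mm/hr.
Over 9.4 h: total = 21.1 × 9.4 = 198.34 ≈ 198 mm.

R ≈ 21.1 mm/hr; total ≈ 198 mm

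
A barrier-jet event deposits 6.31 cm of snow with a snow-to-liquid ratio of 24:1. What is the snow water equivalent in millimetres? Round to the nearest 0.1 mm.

SWE = snow depth / ratio = 6.31 cm / 24 = 0.263 cm = 2.6 mm.

SWE ≈ 2.6 mm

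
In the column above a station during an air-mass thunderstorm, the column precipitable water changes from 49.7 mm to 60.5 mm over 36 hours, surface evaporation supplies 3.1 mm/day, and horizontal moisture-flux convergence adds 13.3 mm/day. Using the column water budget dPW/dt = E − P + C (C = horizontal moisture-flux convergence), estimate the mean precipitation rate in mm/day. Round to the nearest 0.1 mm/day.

P ≈ 9.2 mm/day

dPW/dt = (60.5 − 49.7) mm / (36/24 day) = +7.200 mm/day.
P = E + C − dPW/dt = 3.1 + (13.3) − (+7.200) = 9.2 mm/day.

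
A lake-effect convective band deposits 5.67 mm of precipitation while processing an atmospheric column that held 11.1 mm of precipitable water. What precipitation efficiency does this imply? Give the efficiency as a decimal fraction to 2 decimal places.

ε ≈ 0.51

ε = precipitation / PW = 5.67 / 11.1 = 0.51.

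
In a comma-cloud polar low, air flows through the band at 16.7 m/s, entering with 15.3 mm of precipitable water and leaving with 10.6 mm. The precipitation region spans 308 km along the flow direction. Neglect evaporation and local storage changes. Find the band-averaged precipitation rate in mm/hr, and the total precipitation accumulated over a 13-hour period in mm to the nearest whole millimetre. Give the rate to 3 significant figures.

R ≈ 0.917 mm/hr; total ≈ 12 mm

Column moisture flux per unit crosswind length is F = V × PW.
Inflow: F_in = 16.7 × 15.3 = 255.51 mm·m/s
Outflow: F_out = 16.7 × 10.6 = 177.02 mm·m/s
Steady-state rate R = (F_in − F_out)/L = (255.51 − 177.02) / 308000 m = 2.548e-04 mm/s.
R = 2.548e-04 × 3600 = 0.917 mm/hr.
Over 13 h: total = 0.917 × 13 = 11.921 ≈ 12 mm.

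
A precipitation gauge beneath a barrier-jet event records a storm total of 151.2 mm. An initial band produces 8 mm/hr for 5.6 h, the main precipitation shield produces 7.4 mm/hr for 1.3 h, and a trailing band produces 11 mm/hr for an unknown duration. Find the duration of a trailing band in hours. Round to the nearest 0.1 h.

duration ≈ 8.8 h

Known phases: 8 × 5.6 + 7.4 × 1.3 = 44.8 + 9.62 = 54.42 mm.
Remaining depth = 151.2 − 54.42 = 96.78 mm.
Duration = 96.78 / 11 = 8.8 h.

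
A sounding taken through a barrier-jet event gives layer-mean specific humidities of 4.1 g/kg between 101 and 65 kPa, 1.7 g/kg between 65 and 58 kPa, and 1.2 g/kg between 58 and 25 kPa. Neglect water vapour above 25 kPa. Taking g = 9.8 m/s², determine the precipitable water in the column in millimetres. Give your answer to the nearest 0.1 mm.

Precipitable water is the column-integrated vapour mass per unit area: PW = (1/g) Σ q̄ Δp, with q in kg/kg and Δp in Pa (1 kg/m² of water = 1 mm).
Layer 101–65 kPa: Δp = 360 hPa = 36000 Pa, q̄ = 0.0041 kg/kg → 0.0041 × 36000 / 9.8 = 15.06 mm
Layer 65–58 kPa: Δp = 70 hPa = 7000 Pa, q̄ = 0.0017 kg/kg → 0.0017 × 7000 / 9.8 = 1.21 mm
Layer 58–25 kPa: Δp = 330 hPa = 33000 Pa, q̄ = 0.0012 kg/kg → 0.0012 × 33000 / 9.8 = 4.04 mm
PW = 15.06 + 1.21 + 4.04 = 20.31 ≈ 20.3 mm.

PW ≈ 20.3 mm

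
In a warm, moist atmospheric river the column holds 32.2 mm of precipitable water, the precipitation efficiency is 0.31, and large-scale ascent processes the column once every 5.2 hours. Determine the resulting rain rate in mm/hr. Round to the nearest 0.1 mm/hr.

Each overturning extracts ε × PW = 0.31 × 32.2 = 9.982 mm.
Rate = ε·PW / τ = 9.982 / 5.2 h = 1.9 mm/hr.

R ≈ 1.9 mm/hr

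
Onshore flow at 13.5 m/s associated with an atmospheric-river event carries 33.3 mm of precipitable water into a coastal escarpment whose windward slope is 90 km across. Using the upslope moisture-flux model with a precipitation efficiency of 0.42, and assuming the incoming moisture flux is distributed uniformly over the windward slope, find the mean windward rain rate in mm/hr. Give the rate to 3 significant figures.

R ≈ 7.55 mm/hr

Incoming column moisture flux per unit ridge length: F = V × PW = 13.5 × 33.3 = 449.55 mm·m/s.
Spread over the 90 km slope with efficiency ε = 0.42: R = ε·F/W = 0.42 × 449.55 / 90000 m = 2.098e-03 mm/s.
R = 2.098e-03 × 3600 = 7.55 mm/hr.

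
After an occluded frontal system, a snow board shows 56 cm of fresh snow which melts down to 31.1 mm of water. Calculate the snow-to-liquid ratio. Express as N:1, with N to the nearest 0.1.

Ratio = snow depth / SWE = 560 mm / 31.1 mm = 18.0, i.e. 18.0:1.

ratio ≈ 18.0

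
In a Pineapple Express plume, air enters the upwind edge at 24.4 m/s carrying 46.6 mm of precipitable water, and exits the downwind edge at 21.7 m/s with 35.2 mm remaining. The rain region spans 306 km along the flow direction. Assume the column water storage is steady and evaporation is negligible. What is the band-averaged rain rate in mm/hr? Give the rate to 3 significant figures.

Column moisture flux per unit crosswind length is F = V × PW.
Inflow: F_in = 24.4 × 46.6 = 1137.04 mm·m/s
Outflow: F_out = 21.7 × 35.2 = 763.84 mm·m/s
Steady-state rate R = (F_in − F_out)/L = (1137.04 − 763.84) / 306000 m = 1.220e-03 mm/s.
R = 1.220e-03 × 3600 = 4.39 mm/hr.

R ≈ 4.39 mm/hr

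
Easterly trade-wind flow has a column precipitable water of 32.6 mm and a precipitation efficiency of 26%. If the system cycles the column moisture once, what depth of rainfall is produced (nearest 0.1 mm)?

Rainfall = ε × PW = 0.26 × 32.6 = 8.5 mm.

rainfall ≈ 8.5 mm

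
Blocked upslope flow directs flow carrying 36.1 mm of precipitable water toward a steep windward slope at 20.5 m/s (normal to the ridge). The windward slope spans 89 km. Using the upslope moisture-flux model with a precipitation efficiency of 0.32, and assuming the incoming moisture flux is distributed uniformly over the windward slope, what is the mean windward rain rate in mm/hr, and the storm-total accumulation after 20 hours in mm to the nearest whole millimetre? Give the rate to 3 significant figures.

R ≈ 9.58 mm/hr; total ≈ 192 mm

Incoming column moisture flux per unit ridge length: F = V × PW = 20.5 × 36.1 = 740.05 mm·m/s.
Spread over the 89 km slope with efficiency ε = 0.32: R = ε·F/W = 0.32 × 740.05 / 89000 m = 2.661e-03 mm/s.
R = 2.661e-03 × 3600 = 9.58 mm/hr.
Over 20 h: total = 9.58 × 20 = 191.6 ≈ 192 mm.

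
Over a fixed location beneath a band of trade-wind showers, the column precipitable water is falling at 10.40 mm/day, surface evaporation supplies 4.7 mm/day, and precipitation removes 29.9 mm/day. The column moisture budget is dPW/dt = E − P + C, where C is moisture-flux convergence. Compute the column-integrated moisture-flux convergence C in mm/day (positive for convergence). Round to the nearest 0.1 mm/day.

C ≈ 14.8 mm/day

dPW/dt = -10.40 mm/day.
C = dPW/dt − E + P = (-10.40) − 4.7 + 29.9 = 14.8 mm/day.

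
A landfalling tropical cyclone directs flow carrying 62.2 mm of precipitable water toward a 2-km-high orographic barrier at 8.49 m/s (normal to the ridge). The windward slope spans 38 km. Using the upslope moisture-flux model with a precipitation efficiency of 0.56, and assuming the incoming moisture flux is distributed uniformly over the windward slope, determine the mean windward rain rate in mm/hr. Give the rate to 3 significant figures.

R ≈ 28.0 mm/hr

Incoming column moisture flux per unit ridge length: F = V × PW = 8.49 × 62.2 = 528.078 mm·m/s.
Spread over the 38 km slope with efficiency ε = 0.56: R = ε·F/W = 0.56 × 528.078 / 38000 m = 7.782e-03 mm/s.
R = 7.782e-03 × 3600 = 28.0 mm/hr.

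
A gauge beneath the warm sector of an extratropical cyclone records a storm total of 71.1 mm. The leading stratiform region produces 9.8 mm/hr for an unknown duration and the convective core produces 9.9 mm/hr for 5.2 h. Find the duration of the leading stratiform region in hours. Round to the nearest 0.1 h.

Known phases: 9.9 × 5.2 = 51.48 mm.
Remaining depth = 71.1 − 51.48 = 19.62 mm.
Duration = 19.62 / 9.8 = 2.0 h.

duration ≈ 2.0 h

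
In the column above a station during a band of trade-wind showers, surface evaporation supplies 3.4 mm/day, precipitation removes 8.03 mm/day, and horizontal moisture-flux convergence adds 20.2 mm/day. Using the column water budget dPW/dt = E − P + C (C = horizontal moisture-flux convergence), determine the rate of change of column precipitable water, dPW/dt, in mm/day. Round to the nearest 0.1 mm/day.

dPW/dt = E − P + C = 3.4 − 8.03 + (20.2) = 15.6 mm/day.

dPW/dt ≈ 15.6 mm/day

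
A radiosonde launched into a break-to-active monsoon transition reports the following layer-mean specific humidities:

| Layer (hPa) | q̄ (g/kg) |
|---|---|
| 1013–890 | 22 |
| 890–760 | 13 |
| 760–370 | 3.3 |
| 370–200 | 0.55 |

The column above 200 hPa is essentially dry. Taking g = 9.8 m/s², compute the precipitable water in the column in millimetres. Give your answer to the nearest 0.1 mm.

PW ≈ 58.9 mm

Precipitable water is the column-integrated vapour mass per unit area: PW = (1/g) Σ q̄ Δp, with q in kg/kg and Δp in Pa (1 kg/m² of water = 1 mm).
Layer 1013–890 hPa: Δp = 123 hPa = 12300 Pa, q̄ = 0.022 kg/kg → 0.022 × 12300 / 9.8 = 27.61 mm
Layer 890–760 hPa: Δp = 130 hPa = 13000 Pa, q̄ = 0.013 kg/kg → 0.013 × 13000 / 9.8 = 17.24 mm
Layer 760–370 hPa: Δp = 390 hPa = 39000 Pa, q̄ = 0.0033 kg/kg → 0.0033 × 39000 / 9.8 = 13.13 mm
Layer 370–200 hPa: Δp = 170 hPa = 17000 Pa, q̄ = 0.00055 kg/kg → 0.00055 × 17000 / 9.8 = 0.95 mm
PW = 27.61 + 17.24 + 13.13 + 0.95 = 58.93 ≈ 58.9 mm.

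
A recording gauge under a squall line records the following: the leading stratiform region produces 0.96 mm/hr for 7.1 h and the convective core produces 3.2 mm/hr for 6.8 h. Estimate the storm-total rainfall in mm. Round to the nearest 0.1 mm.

Total = Σ Rᵢ Δtᵢ = 0.96 × 7.1 + 3.2 × 6.8
      = 6.816 + 21.76 = 28.6 mm.

total ≈ 28.6 mm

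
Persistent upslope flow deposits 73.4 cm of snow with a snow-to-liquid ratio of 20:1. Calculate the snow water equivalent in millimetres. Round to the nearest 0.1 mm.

SWE ≈ 36.7 mm

SWE = snow depth / ratio = 73.4 cm / 20 = 3.670 cm = 36.7 mm.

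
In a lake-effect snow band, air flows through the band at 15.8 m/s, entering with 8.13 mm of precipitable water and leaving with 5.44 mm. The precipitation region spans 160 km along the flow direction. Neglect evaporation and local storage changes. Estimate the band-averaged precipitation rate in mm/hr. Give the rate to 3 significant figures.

R ≈ 0.956 mm/hr

Column moisture flux per unit crosswind length is F = V × PW.
Inflow: F_in = 15.8 × 8.13 = 128.454 mm·m/s
Outflow: F_out = 15.8 × 5.44 = 85.952 mm·m/s
Steady-state rate R = (F_in − F_out)/L = (128.454 − 85.952) / 160000 m = 2.656e-04 mm/s.
R = 2.656e-04 × 3600 = 0.956 mm/hr.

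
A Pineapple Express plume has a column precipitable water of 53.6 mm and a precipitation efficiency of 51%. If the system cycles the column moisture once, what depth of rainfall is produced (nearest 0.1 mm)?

Rainfall = ε × PW = 0.51 × 53.6 = 27.3 mm.

rainfall ≈ 27.3 mm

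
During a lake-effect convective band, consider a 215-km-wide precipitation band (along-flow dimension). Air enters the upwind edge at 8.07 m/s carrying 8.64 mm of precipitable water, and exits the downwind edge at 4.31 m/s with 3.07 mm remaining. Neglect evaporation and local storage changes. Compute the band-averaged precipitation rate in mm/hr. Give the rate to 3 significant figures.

R ≈ 0.946 mm/hr

Column moisture flux per unit crosswind length is F = V × PW.
Inflow: F_in = 8.07 × 8.64 = 69.7248 mm·m/s
Outflow: F_out = 4.31 × 3.07 = 13.2317 mm·m/s
Steady-state rate R = (F_in − F_out)/L = (69.7248 − 13.2317) / 215000 m = 2.628e-04 mm/s.
R = 2.628e-04 × 3600 = 0.946 mm/hr.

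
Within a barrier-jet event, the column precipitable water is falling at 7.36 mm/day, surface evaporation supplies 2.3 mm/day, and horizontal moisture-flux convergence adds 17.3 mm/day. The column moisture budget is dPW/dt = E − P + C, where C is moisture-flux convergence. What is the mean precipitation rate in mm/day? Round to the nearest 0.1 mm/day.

dPW/dt = -7.36 mm/day.
P = E + C − dPW/dt = 2.3 + (17.3) − (-7.36) = 27.0 mm/day.

P ≈ 27.0 mm/day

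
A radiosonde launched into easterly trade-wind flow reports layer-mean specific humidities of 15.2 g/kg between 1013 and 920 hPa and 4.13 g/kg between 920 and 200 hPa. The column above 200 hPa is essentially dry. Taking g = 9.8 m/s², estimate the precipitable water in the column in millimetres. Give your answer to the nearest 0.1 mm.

Precipitable water is the column-integrated vapour mass per unit area: PW = (1/g) Σ q̄ Δp, with q in kg/kg and Δp in Pa (1 kg/m² of water = 1 mm).
Layer 1013–920 hPa: Δp = 93 hPa = 9300 Pa, q̄ = 0.0152 kg/kg → 0.0152 × 9300 / 9.8 = 14.42 mm
Layer 920–200 hPa: Δp = 720 hPa = 72000 Pa, q̄ = 0.00413 kg/kg → 0.00413 × 72000 / 9.8 = 30.34 mm
PW = 14.42 + 30.34 = 44.76 ≈ 44.8 mm.

PW ≈ 44.8 mm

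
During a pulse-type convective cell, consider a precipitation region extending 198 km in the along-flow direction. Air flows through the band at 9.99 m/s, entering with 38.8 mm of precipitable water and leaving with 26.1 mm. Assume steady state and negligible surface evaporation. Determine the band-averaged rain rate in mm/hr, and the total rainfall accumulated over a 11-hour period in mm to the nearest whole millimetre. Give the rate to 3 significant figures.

Column moisture flux per unit crosswind length is F = V × PW.
Inflow: F_in = 9.99 × 38.8 = 387.612 mm·m/s
Outflow: F_out = 9.99 × 26.1 = 260.739 mm·m/s
Steady-state rate R = (F_in − F_out)/L = (387.612 − 260.739) / 198000 m = 6.408e-04 mm/s.
R = 6.408e-04 × 3600 = 2.31 mm/hr.
Over 11 h: total = 2.31 × 11 = 25.41 ≈ 25 mm.

R ≈ 2.31 mm/hr; total ≈ 25 mm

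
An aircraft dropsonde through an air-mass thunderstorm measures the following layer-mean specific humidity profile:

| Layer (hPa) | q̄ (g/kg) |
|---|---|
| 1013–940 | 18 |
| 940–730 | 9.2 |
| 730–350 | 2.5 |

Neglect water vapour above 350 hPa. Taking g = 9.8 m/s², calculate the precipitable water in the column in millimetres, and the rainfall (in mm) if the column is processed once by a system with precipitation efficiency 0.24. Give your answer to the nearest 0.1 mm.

PW ≈ 42.8 mm; rainfall ≈ 10.3 mm

Precipitable water is the column-integrated vapour mass per unit area: PW = (1/g) Σ q̄ Δp, with q in kg/kg and Δp in Pa (1 kg/m² of water = 1 mm).
Layer 1013–940 hPa: Δp = 73 hPa = 7300 Pa, q̄ = 0.018 kg/kg → 0.018 × 7300 / 9.8 = 13.41 mm
Layer 940–730 hPa: Δp = 210 hPa = 21000 Pa, q̄ = 0.0092 kg/kg → 0.0092 × 21000 / 9.8 = 19.71 mm
Layer 730–350 hPa: Δp = 380 hPa = 38000 Pa, q̄ = 0.0025 kg/kg → 0.0025 × 38000 / 9.8 = 9.69 mm
PW = 13.41 + 19.71 + 9.69 = 42.81 ≈ 42.8 mm.
Rainfall = ε × PW = 0.24 × 42.8 = 10.3 mm.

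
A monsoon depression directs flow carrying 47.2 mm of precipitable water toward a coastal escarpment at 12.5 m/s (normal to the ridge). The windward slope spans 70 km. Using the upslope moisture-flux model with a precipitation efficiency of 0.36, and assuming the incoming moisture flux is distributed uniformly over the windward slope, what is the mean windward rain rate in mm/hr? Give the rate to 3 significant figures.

Incoming column moisture flux per unit ridge length: F = V × PW = 12.5 × 47.2 = 590 mm·m/s.
Spread over the 70 km slope with efficiency ε = 0.36: R = ε·F/W = 0.36 × 590 / 70000 m = 3.034e-03 mm/s.
R = 3.034e-03 × 3600 = 10.9 mm/hr.

R ≈ 10.9 mm/hr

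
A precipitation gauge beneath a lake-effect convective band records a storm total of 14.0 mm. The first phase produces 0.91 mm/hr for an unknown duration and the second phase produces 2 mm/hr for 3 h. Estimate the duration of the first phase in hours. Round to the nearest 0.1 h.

duration ≈ 8.8 h

Known phases: 2 × 3 = 6 mm.
Remaining depth = 14.0 − 6 = 8 mm.
Duration = 8 / 0.91 = 8.8 h.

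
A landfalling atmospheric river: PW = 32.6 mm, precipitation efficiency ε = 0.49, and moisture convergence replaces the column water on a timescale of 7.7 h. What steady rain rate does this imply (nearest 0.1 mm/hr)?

R ≈ 2.1 mm/hr

Each overturning extracts ε × PW = 0.49 × 32.6 = 15.974 mm.
Rate = ε·PW / τ = 15.974 / 7.7 h = 2.1 mm/hr.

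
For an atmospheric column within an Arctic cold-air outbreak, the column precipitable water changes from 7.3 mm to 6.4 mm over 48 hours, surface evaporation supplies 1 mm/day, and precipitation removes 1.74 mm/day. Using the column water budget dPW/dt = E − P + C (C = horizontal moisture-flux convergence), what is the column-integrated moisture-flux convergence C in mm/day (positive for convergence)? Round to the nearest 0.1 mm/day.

dPW/dt = (6.4 − 7.3) mm / (48/24 day) = -0.450 mm/day.
C = dPW/dt − E + P = (-0.450) − 1 + 1.74 = 0.3 mm/day.

C ≈ 0.3 mm/day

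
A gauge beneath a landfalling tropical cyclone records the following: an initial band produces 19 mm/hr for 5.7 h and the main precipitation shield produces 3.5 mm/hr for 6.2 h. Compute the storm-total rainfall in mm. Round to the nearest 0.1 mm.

total ≈ 130.0 mm

Total = Σ Rᵢ Δtᵢ = 19 × 5.7 + 3.5 × 6.2
      = 108.3 + 21.7 = 130.0 mm.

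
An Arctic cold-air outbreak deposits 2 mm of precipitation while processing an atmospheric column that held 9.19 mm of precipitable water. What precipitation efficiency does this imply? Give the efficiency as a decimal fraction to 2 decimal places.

ε = precipitation / PW = 2 / 9.19 = 0.22.

ε ≈ 0.22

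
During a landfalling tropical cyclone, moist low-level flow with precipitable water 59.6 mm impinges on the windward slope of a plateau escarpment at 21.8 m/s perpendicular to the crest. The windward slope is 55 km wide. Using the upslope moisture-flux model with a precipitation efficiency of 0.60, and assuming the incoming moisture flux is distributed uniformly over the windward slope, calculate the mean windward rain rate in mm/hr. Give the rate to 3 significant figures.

Incoming column moisture flux per unit ridge length: F = V × PW = 21.8 × 59.6 = 1299.28 mm·m/s.
Spread over the 55 km slope with efficiency ε = 0.60: R = ε·F/W = 0.60 × 1299.28 / 55000 m = 1.417e-02 mm/s.
R = 1.417e-02 × 3600 = 51.0 mm/hr.

R ≈ 51.0 mm/hr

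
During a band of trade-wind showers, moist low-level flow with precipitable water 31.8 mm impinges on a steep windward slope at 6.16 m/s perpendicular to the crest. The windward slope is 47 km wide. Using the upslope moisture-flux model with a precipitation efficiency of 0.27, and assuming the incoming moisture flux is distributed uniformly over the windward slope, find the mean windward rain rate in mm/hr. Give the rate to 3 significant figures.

Incoming column moisture flux per unit ridge length: F = V × PW = 6.16 × 31.8 = 195.888 mm·m/s.
Spread over the 47 km slope with efficiency ε = 0.27: R = ε·F/W = 0.27 × 195.888 / 47000 m = 1.125e-03 mm/s.
R = 1.125e-03 × 3600 = 4.05 mm/hr.

R ≈ 4.05 mm/hr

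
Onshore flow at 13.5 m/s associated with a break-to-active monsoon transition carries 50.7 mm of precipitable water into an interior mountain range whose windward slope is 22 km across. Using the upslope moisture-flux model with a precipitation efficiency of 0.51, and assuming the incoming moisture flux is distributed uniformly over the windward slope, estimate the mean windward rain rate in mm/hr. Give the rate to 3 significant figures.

R ≈ 57.1 mm/hr

Incoming column moisture flux per unit ridge length: F = V × PW = 13.5 × 50.7 = 684.45 mm·m/s.
Spread over the 22 km slope with efficiency ε = 0.51: R = ε·F/W = 0.51 × 684.45 / 22000 m = 1.587e-02 mm/s.
R = 1.587e-02 × 3600 = 57.1 mm/hr.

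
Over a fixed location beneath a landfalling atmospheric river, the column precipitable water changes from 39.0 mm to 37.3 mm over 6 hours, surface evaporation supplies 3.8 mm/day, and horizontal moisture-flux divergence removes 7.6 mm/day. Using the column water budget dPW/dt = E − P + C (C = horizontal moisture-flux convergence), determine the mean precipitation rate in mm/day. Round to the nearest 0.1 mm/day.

P ≈ 3.0 mm/day

dPW/dt = (37.3 − 39.0) mm / (6/24 day) = -6.800 mm/day.
P = E + C − dPW/dt = 3.8 + (-7.6) − (-6.800) = 3.0 mm/day.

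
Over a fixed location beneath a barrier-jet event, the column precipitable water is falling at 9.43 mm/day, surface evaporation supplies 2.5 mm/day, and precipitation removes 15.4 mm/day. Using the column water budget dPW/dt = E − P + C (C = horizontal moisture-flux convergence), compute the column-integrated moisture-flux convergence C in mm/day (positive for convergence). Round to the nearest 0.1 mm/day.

C ≈ 3.5 mm/day

dPW/dt = -9.43 mm/day.
C = dPW/dt − E + P = (-9.43) − 2.5 + 15.4 = 3.5 mm/day.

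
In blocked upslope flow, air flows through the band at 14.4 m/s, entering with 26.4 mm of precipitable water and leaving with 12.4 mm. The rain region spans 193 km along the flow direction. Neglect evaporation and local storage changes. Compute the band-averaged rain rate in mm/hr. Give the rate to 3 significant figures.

Column moisture flux per unit crosswind length is F = V × PW.
Inflow: F_in = 14.4 × 26.4 = 380.16 mm·m/s
Outflow: F_out = 14.4 × 12.4 = 178.56 mm·m/s
Steady-state rate R = (F_in − F_out)/L = (380.16 − 178.56) / 193000 m = 1.045e-03 mm/s.
R = 1.045e-03 × 3600 = 3.76 mm/hr.

R ≈ 3.76 mm/hr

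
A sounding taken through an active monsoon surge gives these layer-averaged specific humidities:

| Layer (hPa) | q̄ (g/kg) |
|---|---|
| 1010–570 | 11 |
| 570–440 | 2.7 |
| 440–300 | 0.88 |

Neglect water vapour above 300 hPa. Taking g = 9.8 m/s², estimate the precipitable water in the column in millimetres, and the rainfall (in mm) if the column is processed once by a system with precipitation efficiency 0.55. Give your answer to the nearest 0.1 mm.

PW ≈ 54.2 mm; rainfall ≈ 29.8 mm

Precipitable water is the column-integrated vapour mass per unit area: PW = (1/g) Σ q̄ Δp, with q in kg/kg and Δp in Pa (1 kg/m² of water = 1 mm).
Layer 1010–570 hPa: Δp = 440 hPa = 44000 Pa, q̄ = 0.011 kg/kg → 0.011 × 44000 / 9.8 = 49.39 mm
Layer 570–440 hPa: Δp = 130 hPa = 13000 Pa, q̄ = 0.0027 kg/kg → 0.0027 × 13000 / 9.8 = 3.58 mm
Layer 440–300 hPa: Δp = 140 hPa = 14000 Pa, q̄ = 0.00088 kg/kg → 0.00088 × 14000 / 9.8 = 1.26 mm
PW = 49.39 + 3.58 + 1.26 = 54.23 ≈ 54.2 mm.
Rainfall = ε × PW = 0.55 × 54.2 = 29.8 mm.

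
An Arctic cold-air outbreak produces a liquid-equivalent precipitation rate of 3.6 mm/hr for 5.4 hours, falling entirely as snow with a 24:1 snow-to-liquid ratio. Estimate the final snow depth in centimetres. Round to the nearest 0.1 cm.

snow depth ≈ 46.7 cm

Liquid-equivalent depth = 3.6 × 5.4 = 19.44 mm.
Snow depth = 19.44 mm × 24 = 466.56 mm = 46.7 cm.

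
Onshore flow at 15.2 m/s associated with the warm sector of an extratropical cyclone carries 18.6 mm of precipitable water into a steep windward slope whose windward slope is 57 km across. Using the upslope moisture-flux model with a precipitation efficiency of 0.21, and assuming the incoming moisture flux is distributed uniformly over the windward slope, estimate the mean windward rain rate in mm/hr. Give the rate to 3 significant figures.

R ≈ 3.75 mm/hr

Incoming column moisture flux per unit ridge length: F = V × PW = 15.2 × 18.6 = 282.72 mm·m/s.
Spread over the 57 km slope with efficiency ε = 0.21: R = ε·F/W = 0.21 × 282.72 / 57000 m = 1.042e-03 mm/s.
R = 1.042e-03 × 3600 = 3.75 mm/hr.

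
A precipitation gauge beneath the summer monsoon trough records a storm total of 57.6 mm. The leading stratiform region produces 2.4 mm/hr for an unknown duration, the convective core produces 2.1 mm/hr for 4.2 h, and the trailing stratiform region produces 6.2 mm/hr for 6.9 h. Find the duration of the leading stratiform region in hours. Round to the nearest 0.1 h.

Known phases: 2.1 × 4.2 + 6.2 × 6.9 = 8.82 + 42.78 = 51.6 mm.
Remaining depth = 57.6 − 51.6 = 6 mm.
Duration = 6 / 2.4 = 2.5 h.

duration ≈ 2.5 h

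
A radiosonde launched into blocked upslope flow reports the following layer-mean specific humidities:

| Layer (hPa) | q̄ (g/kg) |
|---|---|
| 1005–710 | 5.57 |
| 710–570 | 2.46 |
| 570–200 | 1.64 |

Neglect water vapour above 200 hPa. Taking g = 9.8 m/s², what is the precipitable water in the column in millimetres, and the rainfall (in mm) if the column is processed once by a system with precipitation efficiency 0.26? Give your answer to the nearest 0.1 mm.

Precipitable water is the column-integrated vapour mass per unit area: PW = (1/g) Σ q̄ Δp, with q in kg/kg and Δp in Pa (1 kg/m² of water = 1 mm).
Layer 1005–710 hPa: Δp = 295 hPa = 29500 Pa, q̄ = 0.00557 kg/kg → 0.00557 × 29500 / 9.8 = 16.77 mm
Layer 710–570 hPa: Δp = 140 hPa = 14000 Pa, q̄ = 0.00246 kg/kg → 0.00246 × 14000 / 9.8 = 3.51 mm
Layer 570–200 hPa: Δp = 370 hPa = 37000 Pa, q̄ = 0.00164 kg/kg → 0.00164 × 37000 / 9.8 = 6.19 mm
PW = 16.77 + 3.51 + 6.19 = 26.47 ≈ 26.5 mm.
Rainfall = ε × PW = 0.26 × 26.5 = 6.9 mm.

PW ≈ 26.5 mm; rainfall ≈ 6.9 mm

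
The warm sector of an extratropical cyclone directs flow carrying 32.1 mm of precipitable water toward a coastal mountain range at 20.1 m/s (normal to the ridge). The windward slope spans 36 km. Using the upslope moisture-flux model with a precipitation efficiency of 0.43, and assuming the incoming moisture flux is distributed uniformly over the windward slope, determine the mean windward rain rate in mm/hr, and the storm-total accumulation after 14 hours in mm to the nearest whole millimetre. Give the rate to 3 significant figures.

R ≈ 27.7 mm/hr; total ≈ 388 mm

Incoming column moisture flux per unit ridge length: F = V × PW = 20.1 × 32.1 = 645.21 mm·m/s.
Spread over the 36 km slope with efficiency ε = 0.43: R = ε·F/W = 0.43 × 645.21 / 36000 m = 7.707e-03 mm/s.
R = 7.707e-03 × 3600 = 27.7 mm/hr.
Over 14 h: total = 27.7 × 14 = 387.8 ≈ 388 mm.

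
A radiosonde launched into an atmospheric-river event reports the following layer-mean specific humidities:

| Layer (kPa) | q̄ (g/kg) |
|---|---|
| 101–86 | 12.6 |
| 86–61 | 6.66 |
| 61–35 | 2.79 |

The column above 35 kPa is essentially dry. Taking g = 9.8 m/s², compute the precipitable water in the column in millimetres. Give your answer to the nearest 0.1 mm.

PW ≈ 43.7 mm

Precipitable water is the column-integrated vapour mass per unit area: PW = (1/g) Σ q̄ Δp, with q in kg/kg and Δp in Pa (1 kg/m² of water = 1 mm).
Layer 101–86 kPa: Δp = 150 hPa = 15000 Pa, q̄ = 0.0126 kg/kg → 0.0126 × 15000 / 9.8 = 19.29 mm
Layer 86–61 kPa: Δp = 250 hPa = 25000 Pa, q̄ = 0.00666 kg/kg → 0.00666 × 25000 / 9.8 = 16.99 mm
Layer 61–35 kPa: Δp = 260 hPa = 26000 Pa, q̄ = 0.00279 kg/kg → 0.00279 × 26000 / 9.8 = 7.40 mm
PW = 19.29 + 16.99 + 7.40 = 43.68 ≈ 43.7 mm.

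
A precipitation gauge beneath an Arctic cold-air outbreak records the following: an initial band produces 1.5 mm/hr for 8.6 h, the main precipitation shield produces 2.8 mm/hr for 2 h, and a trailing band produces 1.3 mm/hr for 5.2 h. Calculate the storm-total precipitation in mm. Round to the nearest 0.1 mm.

total ≈ 25.3 mm

Total = Σ Rᵢ Δtᵢ = 1.5 × 8.6 + 2.8 × 2 + 1.3 × 5.2
      = 12.9 + 5.6 + 6.76 = 25.3 mm.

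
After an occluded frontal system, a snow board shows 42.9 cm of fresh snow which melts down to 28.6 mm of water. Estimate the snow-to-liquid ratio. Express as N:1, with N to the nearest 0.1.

ratio ≈ 15.0

Ratio = snow depth / SWE = 429 mm / 28.6 mm = 15.0, i.e. 15.0:1.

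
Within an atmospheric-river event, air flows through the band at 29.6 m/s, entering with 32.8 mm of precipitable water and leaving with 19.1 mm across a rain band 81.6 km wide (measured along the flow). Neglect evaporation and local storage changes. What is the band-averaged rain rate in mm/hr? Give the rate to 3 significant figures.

R ≈ 17.9 mm/hr

Column moisture flux per unit crosswind length is F = V × PW.
Inflow: F_in = 29.6 × 32.8 = 970.88 mm·m/s
Outflow: F_out = 29.6 × 19.1 = 565.36 mm·m/s
Steady-state rate R = (F_in − F_out)/L = (970.88 − 565.36) / 81600 m = 4.970e-03 mm/s.
R = 4.970e-03 × 3600 = 17.9 mm/hr.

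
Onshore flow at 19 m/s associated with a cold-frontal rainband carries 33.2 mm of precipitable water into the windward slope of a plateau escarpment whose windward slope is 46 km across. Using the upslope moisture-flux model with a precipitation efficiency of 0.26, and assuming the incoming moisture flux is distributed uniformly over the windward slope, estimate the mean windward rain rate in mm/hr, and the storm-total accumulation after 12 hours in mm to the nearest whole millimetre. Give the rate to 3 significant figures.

R ≈ 12.8 mm/hr; total ≈ 154 mm

Incoming column moisture flux per unit ridge length: F = V × PW = 19 × 33.2 = 630.8 mm·m/s.
Spread over the 46 km slope with efficiency ε = 0.26: R = ε·F/W = 0.26 × 630.8 / 46000 m = 3.565e-03 mm/s.
R = 3.565e-03 × 3600 = 12.8 mm/hr.
Over 12 h: total = 12.8 × 12 = 153.6 ≈ 154 mm.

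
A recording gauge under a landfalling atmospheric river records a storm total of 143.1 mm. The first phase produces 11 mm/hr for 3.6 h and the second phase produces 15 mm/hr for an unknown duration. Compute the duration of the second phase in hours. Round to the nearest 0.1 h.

Known phases: 11 × 3.6 = 39.6 mm.
Remaining depth = 143.1 − 39.6 = 103.5 mm.
Duration = 103.5 / 15 = 6.9 h.

duration ≈ 6.9 h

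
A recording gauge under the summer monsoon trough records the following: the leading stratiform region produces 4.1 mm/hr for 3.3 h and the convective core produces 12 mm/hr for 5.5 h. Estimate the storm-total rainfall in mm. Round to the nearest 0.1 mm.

Total = Σ Rᵢ Δtᵢ = 4.1 × 3.3 + 12 × 5.5
      = 13.53 + 66 = 79.5 mm.

total ≈ 79.5 mm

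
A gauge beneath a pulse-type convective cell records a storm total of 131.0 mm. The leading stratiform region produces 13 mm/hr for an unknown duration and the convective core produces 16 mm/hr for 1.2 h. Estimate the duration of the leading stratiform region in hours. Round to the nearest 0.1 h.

Known phases: 16 × 1.2 = 19.2 mm.
Remaining depth = 131.0 − 19.2 = 111.8 mm.
Duration = 111.8 / 13 = 8.6 h.

duration ≈ 8.6 h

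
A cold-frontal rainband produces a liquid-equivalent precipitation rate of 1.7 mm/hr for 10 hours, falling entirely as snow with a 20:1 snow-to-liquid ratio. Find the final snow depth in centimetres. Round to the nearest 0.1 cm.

Liquid-equivalent depth = 1.7 × 10 = 17 mm.
Snow depth = 17 mm × 20 = 340 mm = 34.0 cm.

snow depth ≈ 34.0 cm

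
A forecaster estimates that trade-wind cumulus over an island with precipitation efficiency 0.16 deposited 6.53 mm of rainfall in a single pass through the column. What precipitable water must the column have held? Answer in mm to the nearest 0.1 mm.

PW ≈ 40.8 mm

PW = rainfall / ε = 6.53 / 0.16 = 40.8 mm.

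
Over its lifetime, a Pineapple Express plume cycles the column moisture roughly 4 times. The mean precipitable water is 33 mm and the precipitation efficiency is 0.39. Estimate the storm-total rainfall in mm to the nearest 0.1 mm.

Each cycle deposits ε × PW = 0.39 × 33 = 12.87 mm.
Over 4 cycles: 4 × 12.87 = 51.5 mm.

rainfall ≈ 51.5 mm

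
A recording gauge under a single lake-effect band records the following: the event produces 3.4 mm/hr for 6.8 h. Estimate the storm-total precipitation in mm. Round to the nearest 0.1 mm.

total ≈ 23.1 mm

Total = Σ Rᵢ Δtᵢ = 3.4 × 6.8
      = 23.12 = 23.1 mm.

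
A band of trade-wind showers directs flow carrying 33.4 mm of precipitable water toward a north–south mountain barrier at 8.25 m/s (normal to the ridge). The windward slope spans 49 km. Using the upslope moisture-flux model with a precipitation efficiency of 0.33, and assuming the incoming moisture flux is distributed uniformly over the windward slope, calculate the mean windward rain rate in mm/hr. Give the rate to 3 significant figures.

R ≈ 6.68 mm/hr

Incoming column moisture flux per unit ridge length: F = V × PW = 8.25 × 33.4 = 275.55 mm·m/s.
Spread over the 49 km slope with efficiency ε = 0.33: R = ε·F/W = 0.33 × 275.55 / 49000 m = 1.856e-03 mm/s.
R = 1.856e-03 × 3600 = 6.68 mm/hr.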